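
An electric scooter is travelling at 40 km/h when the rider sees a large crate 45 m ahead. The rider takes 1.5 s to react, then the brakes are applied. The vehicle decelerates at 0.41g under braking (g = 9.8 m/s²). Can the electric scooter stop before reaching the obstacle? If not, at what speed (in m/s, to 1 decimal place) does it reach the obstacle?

Yes — it stops about 13.0 m short of the obstacle, so it never reaches it

40 km/h ÷ 3.6 = 11.1111 m/s.
a = 0.41 × 9.8 = 4.018 m/s².
Reaction distance = 11.1111 × 1.5 = 16.667 m.
Braking distance = v²/(2a) = 123.457 / 8.036 = 15.363 m.
Total stopping distance = 16.667 + 15.363 = 32.030 m, vs 45 m available — it stops with 45 − 32.030 = 12.970 m to spare.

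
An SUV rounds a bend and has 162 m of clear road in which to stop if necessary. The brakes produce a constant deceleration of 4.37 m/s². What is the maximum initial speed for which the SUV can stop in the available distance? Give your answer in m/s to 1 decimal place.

Maximum speed ≈ 37.6 m/s

v²/(2a) = d ⇒ v = √(2 × 4.370 × 162) = √1415.88 = 37.6282 m/s.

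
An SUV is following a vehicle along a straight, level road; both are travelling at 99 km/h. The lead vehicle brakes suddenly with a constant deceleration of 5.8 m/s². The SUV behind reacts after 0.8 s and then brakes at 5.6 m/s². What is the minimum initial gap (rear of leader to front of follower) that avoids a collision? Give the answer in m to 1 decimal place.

Minimum gap ≈ 24.3 m

99 km/h ÷ 3.6 = 27.5000 m/s.
Leader travels v²/(2a_L) = 756.250 / 11.600 = 65.194 m before stopping.
Follower covers v·t_r = 27.5000 × 0.8 = 22.000 m while reacting, then v²/(2a_F) = 756.250 / 11.200 = 67.522 m while braking, for a total of 22.000 + 67.522 = 89.522 m.
Since a_F ≤ a_L and the follower starts braking later, the follower is never slower than the leader, so the closest approach is when both have stopped.
Minimum gap = 89.522 − 65.194 = 24.328 m.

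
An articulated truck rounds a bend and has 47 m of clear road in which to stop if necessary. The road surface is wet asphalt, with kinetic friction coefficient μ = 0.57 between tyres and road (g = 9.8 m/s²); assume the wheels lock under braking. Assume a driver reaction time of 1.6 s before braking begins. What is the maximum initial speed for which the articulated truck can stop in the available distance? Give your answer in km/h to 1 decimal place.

Maximum speed ≈ 56.4 km/h

a = μg = 0.57 × 9.8 = 5.586 m/s².
Stopping distance: v·t_r + v²/(2a) = 47 with t_r = 1.6 s and a = 5.586 m/s².
So v² + 17.875 v − 525.08 = 0.
Positive root: v = −a·t_r + √((a·t_r)² + 2a·d) = −8.938 + √(79.888 + 525.08) = 15.6581 m/s.
15.6581 m/s × 3.6 = 56.369 km/h.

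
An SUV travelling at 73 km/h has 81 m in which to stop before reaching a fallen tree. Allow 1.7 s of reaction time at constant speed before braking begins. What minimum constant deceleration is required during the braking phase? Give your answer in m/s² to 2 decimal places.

Required deceleration ≈ 4.42 m/s²

73 km/h ÷ 3.6 = 20.2778 m/s.
Distance covered during reaction = 20.2778 × 1.7 = 34.472 m.
Distance available for braking: 81 − 34.472 = 46.528 m.
v² = 2a·d ⇒ a = v²/(2d) = 20.2778² / (2 × 46.528) = 411.189 / 93.056 = 4.4187 m/s².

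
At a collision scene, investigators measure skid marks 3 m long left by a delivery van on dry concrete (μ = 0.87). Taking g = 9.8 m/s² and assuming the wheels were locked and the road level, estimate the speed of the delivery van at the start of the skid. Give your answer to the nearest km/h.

Initial speed ≈ 26 km/h

Deceleration a = μg = 0.87 × 9.8 = 8.526 m/s².
v = √(2a·d) = √(2 × 8.526 × 3) = √51.156 = 7.1523 m/s.
= 7.1523 × 3.6 = 25.748 km/h.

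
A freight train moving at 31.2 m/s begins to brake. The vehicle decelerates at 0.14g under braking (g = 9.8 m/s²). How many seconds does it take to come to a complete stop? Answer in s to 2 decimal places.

a = 0.14 × 9.8 = 1.372 m/s².
Braking time = v/a = 31.2000 / 1.372 = 22.741 s.

Braking time ≈ 22.74 s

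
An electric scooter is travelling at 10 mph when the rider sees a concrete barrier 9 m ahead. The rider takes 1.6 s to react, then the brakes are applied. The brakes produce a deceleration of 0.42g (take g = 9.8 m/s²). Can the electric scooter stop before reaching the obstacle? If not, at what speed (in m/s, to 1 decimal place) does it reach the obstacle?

No — it strikes the obstacle at 2.2 m/s

10 mph × 0.44704 = 4.4704 m/s.
a = 0.42 × 9.8 = 4.116 m/s².
Reaction distance = 4.4704 × 1.6 = 7.153 m.
Braking distance needed to stop: v²/(2a) = 19.984 / 8.232 = 2.428 m, so total needed = 7.153 + 2.428 = 9.581 m > 9 m — it cannot stop.
Distance remaining when braking begins: 9 − 7.153 = 1.847 m.
v² = v₀² − 2a·d = 19.984 − 2 × 4.116 × 1.847 = 4.779 m²/s².
v = √4.779 = 2.186 m/s.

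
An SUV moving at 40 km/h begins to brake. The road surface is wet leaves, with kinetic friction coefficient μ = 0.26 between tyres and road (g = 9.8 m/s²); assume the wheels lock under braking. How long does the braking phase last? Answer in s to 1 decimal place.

40 km/h ÷ 3.6 = 11.1111 m/s.
a = μg = 0.26 × 9.8 = 2.548 m/s².
Braking time = v/a = 11.1111 / 2.548 = 4.361 s.

Braking time ≈ 4.4 s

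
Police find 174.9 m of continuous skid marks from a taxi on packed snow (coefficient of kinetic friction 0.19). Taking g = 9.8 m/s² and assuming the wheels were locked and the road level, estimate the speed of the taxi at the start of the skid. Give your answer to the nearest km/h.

Initial speed ≈ 92 km/h

Deceleration a = μg = 0.19 × 9.8 = 1.862 m/s².
v = √(2a·d) = √(2 × 1.862 × 174.9) = √651.328 = 25.5211 m/s.
= 25.5211 × 3.6 = 91.876 km/h.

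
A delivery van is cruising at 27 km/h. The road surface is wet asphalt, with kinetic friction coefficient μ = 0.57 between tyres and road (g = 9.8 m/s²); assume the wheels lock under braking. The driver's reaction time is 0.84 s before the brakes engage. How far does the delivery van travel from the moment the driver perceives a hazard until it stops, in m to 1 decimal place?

Total stopping distance ≈ 11.3 m

27 km/h ÷ 3.6 = 7.5000 m/s.
a = μg = 0.57 × 9.8 = 5.586 m/s².
Reaction distance = v·t_r = 7.5000 × 0.84 = 6.300 m.
Braking distance = v²/(2a) = 7.5000² / (2 × 5.586) = 56.250 / 11.172 = 5.035 m.
Total = 6.300 + 5.035 = 11.335 m.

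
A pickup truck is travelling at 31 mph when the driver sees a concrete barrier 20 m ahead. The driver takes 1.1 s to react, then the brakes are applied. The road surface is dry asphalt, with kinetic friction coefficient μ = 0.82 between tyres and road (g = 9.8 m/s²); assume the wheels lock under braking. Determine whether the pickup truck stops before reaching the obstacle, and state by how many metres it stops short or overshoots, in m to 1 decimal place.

No — it overshoots by 7.2 m

31 mph × 0.44704 = 13.8582 m/s.
a = μg = 0.82 × 9.8 = 8.036 m/s².
Reaction distance = 13.8582 × 1.1 = 15.244 m.
Braking distance = v²/(2a) = 192.050 / 16.072 = 11.949 m.
Total stopping distance = 15.244 + 11.949 = 27.193 m, vs 20 m available — it cannot stop in time and overshoots by 27.193 − 20 = 7.193 m.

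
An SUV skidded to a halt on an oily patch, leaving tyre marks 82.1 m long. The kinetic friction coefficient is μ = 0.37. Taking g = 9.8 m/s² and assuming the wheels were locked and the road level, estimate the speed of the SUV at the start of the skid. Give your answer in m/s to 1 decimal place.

Initial speed ≈ 24.4 m/s

Deceleration a = μg = 0.37 × 9.8 = 3.626 m/s².
v = √(2a·d) = √(2 × 3.626 × 82.1) = √595.389 = 24.4006 m/s.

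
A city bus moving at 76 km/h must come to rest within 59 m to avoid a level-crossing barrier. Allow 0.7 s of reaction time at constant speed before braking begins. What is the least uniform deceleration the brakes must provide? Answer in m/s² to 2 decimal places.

Required deceleration ≈ 5.04 m/s²

76 km/h ÷ 3.6 = 21.1111 m/s.
Distance covered during reaction = 21.1111 × 0.7 = 14.778 m.
Distance available for braking: 59 − 14.778 = 44.222 m.
v² = 2a·d ⇒ a = v²/(2d) = 21.1111² / (2 × 44.222) = 445.679 / 88.444 = 5.0391 m/s².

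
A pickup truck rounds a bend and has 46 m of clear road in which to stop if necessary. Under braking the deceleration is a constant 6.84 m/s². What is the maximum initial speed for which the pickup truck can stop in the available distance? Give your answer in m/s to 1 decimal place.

Maximum speed ≈ 25.1 m/s

v²/(2a) = d ⇒ v = √(2 × 6.840 × 46) = √629.28 = 25.0855 m/s.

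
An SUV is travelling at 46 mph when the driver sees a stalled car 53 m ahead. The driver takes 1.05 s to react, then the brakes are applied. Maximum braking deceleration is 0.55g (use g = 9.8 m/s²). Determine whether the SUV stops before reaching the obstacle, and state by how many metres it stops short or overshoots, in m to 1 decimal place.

No — it overshoots by 7.8 m

46 mph × 0.44704 = 20.5638 m/s.
a = 0.55 × 9.8 = 5.390 m/s².
Reaction distance = 20.5638 × 1.05 = 21.592 m.
Braking distance = v²/(2a) = 422.870 / 10.780 = 39.227 m.
Total stopping distance = 21.592 + 39.227 = 60.819 m, vs 53 m available — it cannot stop in time and overshoots by 60.819 − 53 = 7.819 m.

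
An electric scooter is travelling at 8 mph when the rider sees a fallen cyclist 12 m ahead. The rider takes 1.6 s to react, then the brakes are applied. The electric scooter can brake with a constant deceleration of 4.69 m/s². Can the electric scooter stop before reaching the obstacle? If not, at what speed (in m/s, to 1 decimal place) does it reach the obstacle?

Yes — it stops about 4.9 m short of the obstacle, so it never reaches it

8 mph × 0.44704 = 3.5763 m/s.
Reaction distance = 3.5763 × 1.6 = 5.722 m.
Braking distance = v²/(2a) = 12.790 / 9.380 = 1.364 m.
Total stopping distance = 5.722 + 1.364 = 7.086 m, vs 12 m available — it stops with 12 − 7.086 = 4.914 m to spare.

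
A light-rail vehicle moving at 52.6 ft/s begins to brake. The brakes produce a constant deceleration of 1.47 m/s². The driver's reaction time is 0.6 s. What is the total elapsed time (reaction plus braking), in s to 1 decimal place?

52.6 ft/s × 0.3048 = 16.0325 m/s.
Braking time = v/a = 16.0325 / 1.470 = 10.906 s.
Total = 0.6 + 10.906 = 11.506 s.

Total time ≈ 11.5 s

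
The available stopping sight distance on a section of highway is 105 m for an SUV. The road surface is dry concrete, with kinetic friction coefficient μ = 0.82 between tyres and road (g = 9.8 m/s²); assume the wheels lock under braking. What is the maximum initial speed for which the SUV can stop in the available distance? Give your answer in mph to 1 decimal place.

Maximum speed ≈ 91.9 mph

a = μg = 0.82 × 9.8 = 8.036 m/s².
v²/(2a) = d ⇒ v = √(2 × 8.036 × 105) = √1687.56 = 41.0799 m/s.
41.0799 m/s ÷ 0.44704 = 91.893 mph.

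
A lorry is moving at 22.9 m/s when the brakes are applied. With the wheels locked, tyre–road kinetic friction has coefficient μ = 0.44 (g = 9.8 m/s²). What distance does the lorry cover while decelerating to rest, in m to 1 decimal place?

a = μg = 0.44 × 9.8 = 4.312 m/s².
Braking distance = v²/(2a) = 22.9000² / (2 × 4.312) = 524.410 / 8.624 = 60.808 m.

Braking distance ≈ 60.8 m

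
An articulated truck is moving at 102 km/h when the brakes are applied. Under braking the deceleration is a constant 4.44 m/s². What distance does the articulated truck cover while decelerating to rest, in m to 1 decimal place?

Braking distance ≈ 90.4 m

102 km/h ÷ 3.6 = 28.3333 m/s.
Braking distance = v²/(2a) = 28.3333² / (2 × 4.440) = 802.776 / 8.880 = 90.403 m.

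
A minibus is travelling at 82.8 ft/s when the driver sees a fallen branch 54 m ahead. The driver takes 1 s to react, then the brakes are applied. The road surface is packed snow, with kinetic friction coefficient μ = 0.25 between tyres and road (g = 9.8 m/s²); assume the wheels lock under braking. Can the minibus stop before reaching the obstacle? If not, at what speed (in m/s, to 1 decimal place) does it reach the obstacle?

82.8 ft/s × 0.3048 = 25.2374 m/s.
a = μg = 0.25 × 9.8 = 2.450 m/s².
Reaction distance = 25.2374 × 1 = 25.237 m.
Braking distance needed to stop: v²/(2a) = 636.926 / 4.900 = 129.985 m, so total needed = 25.237 + 129.985 = 155.222 m > 54 m — it cannot stop.
Distance remaining when braking begins: 54 − 25.237 = 28.763 m.
v² = v₀² − 2a·d = 636.926 − 2 × 2.450 × 28.763 = 495.987 m²/s².
v = √495.987 = 22.271 m/s.

No — it strikes the obstacle at 22.3 m/s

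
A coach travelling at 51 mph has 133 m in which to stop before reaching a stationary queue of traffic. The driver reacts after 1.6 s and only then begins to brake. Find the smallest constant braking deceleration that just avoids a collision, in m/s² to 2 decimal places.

51 mph × 0.44704 = 22.7990 m/s.
Distance covered during reaction = 22.7990 × 1.6 = 36.478 m.
Distance available for braking: 133 − 36.478 = 96.522 m.
v² = 2a·d ⇒ a = v²/(2d) = 22.7990² / (2 × 96.522) = 519.794 / 193.044 = 2.6926 m/s².

Required deceleration ≈ 2.69 m/s²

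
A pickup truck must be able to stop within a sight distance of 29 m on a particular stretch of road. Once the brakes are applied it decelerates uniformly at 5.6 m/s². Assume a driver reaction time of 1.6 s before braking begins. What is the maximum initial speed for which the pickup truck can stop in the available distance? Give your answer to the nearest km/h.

Stopping distance: v·t_r + v²/(2a) = 29 with t_r = 1.6 s and a = 5.600 m/s².
So v² + 17.920 v − 324.80 = 0.
Positive root: v = −a·t_r + √((a·t_r)² + 2a·d) = −8.960 + √(80.282 + 324.80) = 11.1666 m/s.
11.1666 m/s × 3.6 = 40.200 km/h.

Maximum speed ≈ 40 km/h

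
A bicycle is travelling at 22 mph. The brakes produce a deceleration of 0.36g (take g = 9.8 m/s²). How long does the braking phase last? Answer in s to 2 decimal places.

22 mph × 0.44704 = 9.8349 m/s.
a = 0.36 × 9.8 = 3.528 m/s².
Braking time = v/a = 9.8349 / 3.528 = 2.788 s.

Braking time ≈ 2.79 s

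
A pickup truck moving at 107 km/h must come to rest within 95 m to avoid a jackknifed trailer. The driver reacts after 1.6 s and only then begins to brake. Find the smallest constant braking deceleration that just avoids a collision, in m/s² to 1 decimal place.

107 km/h ÷ 3.6 = 29.7222 m/s.
Distance covered during reaction = 29.7222 × 1.6 = 47.556 m.
Distance available for braking: 95 − 47.556 = 47.444 m.
v² = 2a·d ⇒ a = v²/(2d) = 29.7222² / (2 × 47.444) = 883.409 / 94.888 = 9.3100 m/s².

Required deceleration ≈ 9.3 m/s²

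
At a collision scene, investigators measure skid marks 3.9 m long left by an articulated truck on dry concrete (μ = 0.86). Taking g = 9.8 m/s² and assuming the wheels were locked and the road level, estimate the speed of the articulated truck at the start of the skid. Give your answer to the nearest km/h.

Deceleration a = μg = 0.86 × 9.8 = 8.428 m/s².
v = √(2a·d) = √(2 × 8.428 × 3.9) = √65.738 = 8.1079 m/s.
= 8.1079 × 3.6 = 29.188 km/h.

Initial speed ≈ 29 km/h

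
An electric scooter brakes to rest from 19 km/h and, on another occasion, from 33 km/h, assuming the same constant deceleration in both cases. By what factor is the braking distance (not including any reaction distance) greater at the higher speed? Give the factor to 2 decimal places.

Factor ≈ 3.02

Braking distance d = v²/(2a), so with a fixed, d ∝ v².
Factor = (33/19)² = 1.7368² = 3.0165.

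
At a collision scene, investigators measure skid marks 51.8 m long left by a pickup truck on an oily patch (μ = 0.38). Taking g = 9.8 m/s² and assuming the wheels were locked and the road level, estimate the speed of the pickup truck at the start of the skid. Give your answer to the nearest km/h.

Deceleration a = μg = 0.38 × 9.8 = 3.724 m/s².
v = √(2a·d) = √(2 × 3.724 × 51.8) = √385.806 = 19.6419 m/s.
= 19.6419 × 3.6 = 70.711 km/h.

Initial speed ≈ 71 km/h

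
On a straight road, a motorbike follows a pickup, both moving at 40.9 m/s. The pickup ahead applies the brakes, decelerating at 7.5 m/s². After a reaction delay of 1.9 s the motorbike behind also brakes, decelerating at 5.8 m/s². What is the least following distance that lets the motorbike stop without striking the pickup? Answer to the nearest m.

Minimum gap ≈ 110 m

Leader travels v²/(2a_L) = 1672.810 / 15.000 = 111.521 m before stopping.
Follower covers v·t_r = 40.9000 × 1.9 = 77.710 m while reacting, then v²/(2a_F) = 1672.810 / 11.600 = 144.208 m while braking, for a total of 77.710 + 144.208 = 221.918 m.
Since a_F ≤ a_L and the follower starts braking later, the follower is never slower than the leader, so the closest approach is when both have stopped.
Minimum gap = 221.918 − 111.521 = 110.397 m.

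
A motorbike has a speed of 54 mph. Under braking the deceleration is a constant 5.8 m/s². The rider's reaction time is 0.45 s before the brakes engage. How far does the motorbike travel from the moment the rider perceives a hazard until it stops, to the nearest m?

Total stopping distance ≈ 61 m

54 mph × 0.44704 = 24.1402 m/s.
Reaction distance = v·t_r = 24.1402 × 0.45 = 10.863 m.
Braking distance = v²/(2a) = 24.1402² / (2 × 5.800) = 582.749 / 11.600 = 50.237 m.
Total = 10.863 + 50.237 = 61.100 m.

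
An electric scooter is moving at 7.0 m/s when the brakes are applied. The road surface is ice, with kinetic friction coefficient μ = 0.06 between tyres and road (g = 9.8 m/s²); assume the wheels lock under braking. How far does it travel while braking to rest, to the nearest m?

a = μg = 0.06 × 9.8 = 0.588 m/s².
Braking distance = v²/(2a) = 7.0000² / (2 × 0.588) = 49.000 / 1.176 = 41.667 m.

Braking distance ≈ 42 m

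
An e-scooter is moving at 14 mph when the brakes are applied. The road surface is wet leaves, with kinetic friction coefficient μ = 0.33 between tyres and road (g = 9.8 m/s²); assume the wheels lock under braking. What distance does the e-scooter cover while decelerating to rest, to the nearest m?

Braking distance ≈ 6 m

14 mph × 0.44704 = 6.2586 m/s.
a = μg = 0.33 × 9.8 = 3.234 m/s².
Braking distance = v²/(2a) = 6.2586² / (2 × 3.234) = 39.170 / 6.468 = 6.056 m.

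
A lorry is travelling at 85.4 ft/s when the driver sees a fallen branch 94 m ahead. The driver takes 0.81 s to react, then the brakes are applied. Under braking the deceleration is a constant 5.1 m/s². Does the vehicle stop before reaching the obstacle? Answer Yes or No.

85.4 ft/s × 0.3048 = 26.0299 m/s.
Reaction distance = 26.0299 × 0.81 = 21.084 m.
Braking distance = v²/(2a) = 677.556 / 10.200 = 66.427 m.
Total stopping distance = 21.084 + 66.427 = 87.511 m, vs 94 m available — it stops with 94 − 87.511 = 6.489 m to spare.

Yes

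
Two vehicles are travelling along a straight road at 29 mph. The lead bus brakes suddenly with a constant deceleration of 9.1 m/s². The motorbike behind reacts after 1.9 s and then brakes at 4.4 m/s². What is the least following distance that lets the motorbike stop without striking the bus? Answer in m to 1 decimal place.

Minimum gap ≈ 34.5 m

29 mph × 0.44704 = 12.9642 m/s.
Leader travels v²/(2a_L) = 168.070 / 18.200 = 9.235 m before stopping.
Follower covers v·t_r = 12.9642 × 1.9 = 24.632 m while reacting, then v²/(2a_F) = 168.070 / 8.800 = 19.099 m while braking, for a total of 24.632 + 19.099 = 43.731 m.
Since a_F ≤ a_L and the follower starts braking later, the follower is never slower than the leader, so the closest approach is when both have stopped.
Minimum gap = 43.731 − 9.235 = 34.496 m.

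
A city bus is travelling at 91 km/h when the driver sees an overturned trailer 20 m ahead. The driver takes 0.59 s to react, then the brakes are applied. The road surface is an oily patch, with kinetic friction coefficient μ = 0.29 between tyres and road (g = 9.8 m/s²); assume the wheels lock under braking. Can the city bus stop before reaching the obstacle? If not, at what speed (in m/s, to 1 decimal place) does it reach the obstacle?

No — it strikes the obstacle at 24.7 m/s

91 km/h ÷ 3.6 = 25.2778 m/s.
a = μg = 0.29 × 9.8 = 2.842 m/s².
Reaction distance = 25.2778 × 0.59 = 14.914 m.
Braking distance needed to stop: v²/(2a) = 638.967 / 5.684 = 112.415 m, so total needed = 14.914 + 112.415 = 127.329 m > 20 m — it cannot stop.
Distance remaining when braking begins: 20 − 14.914 = 5.086 m.
v² = v₀² − 2a·d = 638.967 − 2 × 2.842 × 5.086 = 610.058 m²/s².
v = √610.058 = 24.699 m/s.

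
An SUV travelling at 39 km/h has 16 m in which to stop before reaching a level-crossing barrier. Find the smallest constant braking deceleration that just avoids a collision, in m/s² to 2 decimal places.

Required deceleration ≈ 3.67 m/s²

39 km/h ÷ 3.6 = 10.8333 m/s.
v² = 2a·d ⇒ a = v²/(2d) = 10.8333² / (2 × 16.000) = 117.360 / 32.000 = 3.6675 m/s².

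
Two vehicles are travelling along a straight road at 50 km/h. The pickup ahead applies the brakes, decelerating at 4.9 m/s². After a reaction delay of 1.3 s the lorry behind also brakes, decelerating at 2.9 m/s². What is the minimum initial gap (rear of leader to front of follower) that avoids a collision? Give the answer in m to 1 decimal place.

50 km/h ÷ 3.6 = 13.8889 m/s.
Leader travels v²/(2a_L) = 192.902 / 9.800 = 19.684 m before stopping.
Follower covers v·t_r = 13.8889 × 1.3 = 18.056 m while reacting, then v²/(2a_F) = 192.902 / 5.800 = 33.259 m while braking, for a total of 18.056 + 33.259 = 51.315 m.
Since a_F ≤ a_L and the follower starts braking later, the follower is never slower than the leader, so the closest approach is when both have stopped.
Minimum gap = 51.315 − 19.684 = 31.631 m.

Minimum gap ≈ 31.6 m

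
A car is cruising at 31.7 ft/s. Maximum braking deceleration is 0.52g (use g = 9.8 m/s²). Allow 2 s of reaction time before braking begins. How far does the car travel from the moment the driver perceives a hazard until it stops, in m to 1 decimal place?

Total stopping distance ≈ 28.5 m

31.7 ft/s × 0.3048 = 9.6622 m/s.
a = 0.52 × 9.8 = 5.096 m/s².
Reaction distance = v·t_r = 9.6622 × 2 = 19.324 m.
Braking distance = v²/(2a) = 9.6622² / (2 × 5.096) = 93.358 / 10.192 = 9.160 m.
Total = 19.324 + 9.160 = 28.484 m.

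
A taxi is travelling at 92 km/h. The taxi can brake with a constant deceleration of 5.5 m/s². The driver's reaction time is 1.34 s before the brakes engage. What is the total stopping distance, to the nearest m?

Total stopping distance ≈ 94 m

92 km/h ÷ 3.6 = 25.5556 m/s.
Reaction distance = v·t_r = 25.5556 × 1.34 = 34.245 m.
Braking distance = v²/(2a) = 25.5556² / (2 × 5.500) = 653.089 / 11.000 = 59.372 m.
Total = 34.245 + 59.372 = 93.617 m.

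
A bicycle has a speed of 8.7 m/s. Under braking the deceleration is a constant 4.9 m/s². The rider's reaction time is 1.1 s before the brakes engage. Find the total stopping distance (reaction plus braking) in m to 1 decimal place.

Total stopping distance ≈ 17.3 m

Reaction distance = v·t_r = 8.7000 × 1.1 = 9.570 m.
Braking distance = v²/(2a) = 8.7000² / (2 × 4.900) = 75.690 / 9.800 = 7.723 m.
Total = 9.570 + 7.723 = 17.293 m.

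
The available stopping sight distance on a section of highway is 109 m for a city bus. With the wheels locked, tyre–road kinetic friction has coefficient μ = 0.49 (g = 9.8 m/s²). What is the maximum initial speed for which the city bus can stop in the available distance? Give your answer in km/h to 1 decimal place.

a = μg = 0.49 × 9.8 = 4.802 m/s².
v²/(2a) = d ⇒ v = √(2 × 4.802 × 109) = √1046.84 = 32.3549 m/s.
32.3549 m/s × 3.6 = 116.478 km/h.

Maximum speed ≈ 116.5 km/h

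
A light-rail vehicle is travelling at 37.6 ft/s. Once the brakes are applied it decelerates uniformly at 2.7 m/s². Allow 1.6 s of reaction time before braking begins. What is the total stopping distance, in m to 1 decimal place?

Total stopping distance ≈ 42.7 m

37.6 ft/s × 0.3048 = 11.4605 m/s.
Reaction distance = v·t_r = 11.4605 × 1.6 = 18.337 m.
Braking distance = v²/(2a) = 11.4605² / (2 × 2.700) = 131.343 / 5.400 = 24.323 m.
Total = 18.337 + 24.323 = 42.660 m.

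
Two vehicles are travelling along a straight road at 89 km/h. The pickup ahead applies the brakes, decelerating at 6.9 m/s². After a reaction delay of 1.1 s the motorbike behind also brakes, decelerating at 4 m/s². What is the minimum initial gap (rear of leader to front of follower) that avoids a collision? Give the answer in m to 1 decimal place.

89 km/h ÷ 3.6 = 24.7222 m/s.
Leader travels v²/(2a_L) = 611.187 / 13.800 = 44.289 m before stopping.
Follower covers v·t_r = 24.7222 × 1.1 = 27.194 m while reacting, then v²/(2a_F) = 611.187 / 8.000 = 76.398 m while braking, for a total of 27.194 + 76.398 = 103.592 m.
Since a_F ≤ a_L and the follower starts braking later, the follower is never slower than the leader, so the closest approach is when both have stopped.
Minimum gap = 103.592 − 44.289 = 59.303 m.

Minimum gap ≈ 59.3 m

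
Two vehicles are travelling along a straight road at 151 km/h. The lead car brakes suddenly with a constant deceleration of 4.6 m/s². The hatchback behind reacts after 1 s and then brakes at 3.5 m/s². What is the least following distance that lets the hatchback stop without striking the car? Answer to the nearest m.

151 km/h ÷ 3.6 = 41.9444 m/s.
Leader travels v²/(2a_L) = 1759.333 / 9.200 = 191.232 m before stopping.
Follower covers v·t_r = 41.9444 × 1 = 41.944 m while reacting, then v²/(2a_F) = 1759.333 / 7.000 = 251.333 m while braking, for a total of 41.944 + 251.333 = 293.277 m.
Since a_F ≤ a_L and the follower starts braking later, the follower is never slower than the leader, so the closest approach is when both have stopped.
Minimum gap = 293.277 − 191.232 = 102.045 m.

Minimum gap ≈ 102 m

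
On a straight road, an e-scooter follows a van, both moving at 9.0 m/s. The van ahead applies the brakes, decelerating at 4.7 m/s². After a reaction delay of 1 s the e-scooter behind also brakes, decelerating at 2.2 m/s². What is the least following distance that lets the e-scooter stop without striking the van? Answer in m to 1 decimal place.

Minimum gap ≈ 18.8 m

Leader travels v²/(2a_L) = 81.000 / 9.400 = 8.617 m before stopping.
Follower covers v·t_r = 9.0000 × 1 = 9.000 m while reacting, then v²/(2a_F) = 81.000 / 4.400 = 18.409 m while braking, for a total of 9.000 + 18.409 = 27.409 m.
Since a_F ≤ a_L and the follower starts braking later, the follower is never slower than the leader, so the closest approach is when both have stopped.
Minimum gap = 27.409 − 8.617 = 18.792 m.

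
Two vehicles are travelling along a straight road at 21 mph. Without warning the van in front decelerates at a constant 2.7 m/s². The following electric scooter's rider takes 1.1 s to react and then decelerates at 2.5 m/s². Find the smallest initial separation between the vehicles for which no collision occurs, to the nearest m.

Minimum gap ≈ 12 m

21 mph × 0.44704 = 9.3878 m/s.
Leader travels v²/(2a_L) = 88.131 / 5.400 = 16.321 m before stopping.
Follower covers v·t_r = 9.3878 × 1.1 = 10.327 m while reacting, then v²/(2a_F) = 88.131 / 5.000 = 17.626 m while braking, for a total of 10.327 + 17.626 = 27.953 m.
Since a_F ≤ a_L and the follower starts braking later, the follower is never slower than the leader, so the closest approach is when both have stopped.
Minimum gap = 27.953 − 16.321 = 11.632 m.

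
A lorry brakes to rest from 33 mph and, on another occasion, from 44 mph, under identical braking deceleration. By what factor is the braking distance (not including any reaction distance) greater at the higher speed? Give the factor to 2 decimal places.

Factor ≈ 1.78

Braking distance d = v²/(2a), so with a fixed, d ∝ v².
Factor = (44/33)² = 1.3333² = 1.7777.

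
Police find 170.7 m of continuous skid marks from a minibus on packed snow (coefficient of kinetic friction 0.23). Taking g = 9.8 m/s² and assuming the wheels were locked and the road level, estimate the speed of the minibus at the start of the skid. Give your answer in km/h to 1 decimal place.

Deceleration a = μg = 0.23 × 9.8 = 2.254 m/s².
v = √(2a·d) = √(2 × 2.254 × 170.7) = √769.516 = 27.7402 m/s.
= 27.7402 × 3.6 = 99.865 km/h.

Initial speed ≈ 99.9 km/h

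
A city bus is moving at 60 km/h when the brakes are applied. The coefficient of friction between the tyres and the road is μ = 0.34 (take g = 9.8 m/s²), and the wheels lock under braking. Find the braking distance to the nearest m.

Braking distance ≈ 42 m

60 km/h ÷ 3.6 = 16.6667 m/s.
a = μg = 0.34 × 9.8 = 3.332 m/s².
Braking distance = v²/(2a) = 16.6667² / (2 × 3.332) = 277.779 / 6.664 = 41.684 m.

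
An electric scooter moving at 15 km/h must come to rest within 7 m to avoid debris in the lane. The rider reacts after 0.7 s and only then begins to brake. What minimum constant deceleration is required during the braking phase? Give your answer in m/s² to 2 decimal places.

Required deceleration ≈ 2.13 m/s²

15 km/h ÷ 3.6 = 4.1667 m/s.
Distance covered during reaction = 4.1667 × 0.7 = 2.917 m.
Distance available for braking: 7 − 2.917 = 4.083 m.
v² = 2a·d ⇒ a = v²/(2d) = 4.1667² / (2 × 4.083) = 17.361 / 8.166 = 2.1260 m/s².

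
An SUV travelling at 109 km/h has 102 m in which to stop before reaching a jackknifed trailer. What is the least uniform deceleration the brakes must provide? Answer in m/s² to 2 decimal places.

109 km/h ÷ 3.6 = 30.2778 m/s.
v² = 2a·d ⇒ a = v²/(2d) = 30.2778² / (2 × 102.000) = 916.745 / 204.000 = 4.4938 m/s².

Required deceleration ≈ 4.49 m/s²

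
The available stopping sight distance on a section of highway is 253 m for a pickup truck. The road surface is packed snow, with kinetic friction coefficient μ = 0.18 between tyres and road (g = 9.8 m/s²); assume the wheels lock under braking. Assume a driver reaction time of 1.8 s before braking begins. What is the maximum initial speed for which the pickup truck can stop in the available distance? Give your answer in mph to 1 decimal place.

Maximum speed ≈ 60.1 mph

a = μg = 0.18 × 9.8 = 1.764 m/s².
Stopping distance: v·t_r + v²/(2a) = 253 with t_r = 1.8 s and a = 1.764 m/s².
So v² + 6.350 v − 892.58 = 0.
Positive root: v = −a·t_r + √((a·t_r)² + 2a·d) = −3.175 + √(10.081 + 892.58) = 26.8693 m/s.
26.8693 m/s ÷ 0.44704 = 60.105 mph.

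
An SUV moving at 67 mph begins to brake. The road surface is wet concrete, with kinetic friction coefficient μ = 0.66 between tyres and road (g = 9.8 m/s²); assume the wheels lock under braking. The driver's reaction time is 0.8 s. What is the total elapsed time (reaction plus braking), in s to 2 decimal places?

Total time ≈ 5.43 s

67 mph × 0.44704 = 29.9517 m/s.
a = μg = 0.66 × 9.8 = 6.468 m/s².
Braking time = v/a = 29.9517 / 6.468 = 4.631 s.
Total = 0.8 + 4.631 = 5.431 s.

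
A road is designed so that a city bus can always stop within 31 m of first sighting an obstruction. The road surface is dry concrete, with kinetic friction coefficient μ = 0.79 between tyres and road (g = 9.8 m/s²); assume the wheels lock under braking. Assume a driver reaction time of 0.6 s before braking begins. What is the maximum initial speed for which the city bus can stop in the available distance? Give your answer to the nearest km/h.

a = μg = 0.79 × 9.8 = 7.742 m/s².
Stopping distance: v·t_r + v²/(2a) = 31 with t_r = 0.6 s and a = 7.742 m/s².
So v² + 9.290 v − 480.00 = 0.
Positive root: v = −a·t_r + √((a·t_r)² + 2a·d) = −4.645 + √(21.576 + 480.00) = 17.7509 m/s.
17.7509 m/s × 3.6 = 63.903 km/h.

Maximum speed ≈ 64 km/h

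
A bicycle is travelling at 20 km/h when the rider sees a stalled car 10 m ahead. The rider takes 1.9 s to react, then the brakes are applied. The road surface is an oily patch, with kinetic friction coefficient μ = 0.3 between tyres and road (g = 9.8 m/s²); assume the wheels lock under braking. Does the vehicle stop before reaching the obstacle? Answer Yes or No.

No

20 km/h ÷ 3.6 = 5.5556 m/s.
a = μg = 0.3 × 9.8 = 2.940 m/s².
Reaction distance = 5.5556 × 1.9 = 10.556 m.
Braking distance = v²/(2a) = 30.865 / 5.880 = 5.249 m.
Total stopping distance = 10.556 + 5.249 = 15.805 m, vs 10 m available — it cannot stop in time and overshoots by 15.805 − 10 = 5.805 m.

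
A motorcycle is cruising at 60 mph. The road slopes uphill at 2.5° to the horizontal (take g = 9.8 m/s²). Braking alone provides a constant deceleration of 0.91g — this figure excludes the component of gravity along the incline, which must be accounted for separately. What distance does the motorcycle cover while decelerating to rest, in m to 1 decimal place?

60 mph × 0.44704 = 26.8224 m/s.
a = 0.91 × 9.8 = 8.918 m/s².
Gravity along the uphill slope adds to the braking deceleration: a_eff = 8.918 + 9.8·sin 2.5° = 8.918 + 0.427 = 9.345 m/s².
Braking distance = v²/(2a) = 26.8224² / (2 × 9.345) = 719.441 / 18.690 = 38.493 m.

Braking distance ≈ 38.5 m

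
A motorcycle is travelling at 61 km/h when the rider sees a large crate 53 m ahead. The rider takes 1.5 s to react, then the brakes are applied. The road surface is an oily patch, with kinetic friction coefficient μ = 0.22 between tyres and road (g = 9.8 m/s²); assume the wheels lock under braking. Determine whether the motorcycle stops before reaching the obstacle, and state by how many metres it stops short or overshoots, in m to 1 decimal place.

No — it overshoots by 39.0 m

61 km/h ÷ 3.6 = 16.9444 m/s.
a = μg = 0.22 × 9.8 = 2.156 m/s².
Reaction distance = 16.9444 × 1.5 = 25.417 m.
Braking distance = v²/(2a) = 287.113 / 4.312 = 66.585 m.
Total stopping distance = 25.417 + 66.585 = 92.002 m, vs 53 m available — it cannot stop in time and overshoots by 92.002 − 53 = 39.002 m.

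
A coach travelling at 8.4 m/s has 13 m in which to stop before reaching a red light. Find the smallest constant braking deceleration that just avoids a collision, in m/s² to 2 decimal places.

Required deceleration ≈ 2.71 m/s²

v² = 2a·d ⇒ a = v²/(2d) = 8.4000² / (2 × 13.000) = 70.560 / 26.000 = 2.7138 m/s².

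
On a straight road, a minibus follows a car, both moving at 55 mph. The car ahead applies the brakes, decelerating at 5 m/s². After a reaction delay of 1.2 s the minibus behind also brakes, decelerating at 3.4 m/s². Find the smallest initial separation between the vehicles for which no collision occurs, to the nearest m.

Minimum gap ≈ 58 m

55 mph × 0.44704 = 24.5872 m/s.
Leader travels v²/(2a_L) = 604.530 / 10.000 = 60.453 m before stopping.
Follower covers v·t_r = 24.5872 × 1.2 = 29.505 m while reacting, then v²/(2a_F) = 604.530 / 6.800 = 88.901 m while braking, for a total of 29.505 + 88.901 = 118.406 m.
Since a_F ≤ a_L and the follower starts braking later, the follower is never slower than the leader, so the closest approach is when both have stopped.
Minimum gap = 118.406 − 60.453 = 57.953 m.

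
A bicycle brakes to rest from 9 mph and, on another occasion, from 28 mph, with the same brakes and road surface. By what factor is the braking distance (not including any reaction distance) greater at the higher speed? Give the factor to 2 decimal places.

Braking distance d = v²/(2a), so with a fixed, d ∝ v².
Factor = (28/9)² = 3.1111² = 9.6789.

Factor ≈ 9.68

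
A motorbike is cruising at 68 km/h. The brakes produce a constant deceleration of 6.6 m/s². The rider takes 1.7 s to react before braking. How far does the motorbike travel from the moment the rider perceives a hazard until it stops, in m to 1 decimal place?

68 km/h ÷ 3.6 = 18.8889 m/s.
Reaction distance = v·t_r = 18.8889 × 1.7 = 32.111 m.
Braking distance = v²/(2a) = 18.8889² / (2 × 6.600) = 356.791 / 13.200 = 27.030 m.
Total = 32.111 + 27.030 = 59.141 m.

Total stopping distance ≈ 59.1 m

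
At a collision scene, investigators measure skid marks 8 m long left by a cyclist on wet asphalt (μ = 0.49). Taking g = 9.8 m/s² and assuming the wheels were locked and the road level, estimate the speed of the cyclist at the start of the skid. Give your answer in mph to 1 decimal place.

Deceleration a = μg = 0.49 × 9.8 = 4.802 m/s².
v = √(2a·d) = √(2 × 4.802 × 8) = √76.832 = 8.7654 m/s.
= 8.7654 ÷ 0.44704 = 19.608 mph.

Initial speed ≈ 19.6 mph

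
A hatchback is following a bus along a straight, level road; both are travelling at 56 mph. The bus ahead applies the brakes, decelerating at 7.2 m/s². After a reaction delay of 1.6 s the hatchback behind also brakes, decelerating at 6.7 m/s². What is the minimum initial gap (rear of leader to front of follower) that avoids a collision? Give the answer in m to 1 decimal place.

56 mph × 0.44704 = 25.0342 m/s.
Leader travels v²/(2a_L) = 626.711 / 14.400 = 43.522 m before stopping.
Follower covers v·t_r = 25.0342 × 1.6 = 40.055 m while reacting, then v²/(2a_F) = 626.711 / 13.400 = 46.769 m while braking, for a total of 40.055 + 46.769 = 86.824 m.
Since a_F ≤ a_L and the follower starts braking later, the follower is never slower than the leader, so the closest approach is when both have stopped.
Minimum gap = 86.824 − 43.522 = 43.302 m.

Minimum gap ≈ 43.3 m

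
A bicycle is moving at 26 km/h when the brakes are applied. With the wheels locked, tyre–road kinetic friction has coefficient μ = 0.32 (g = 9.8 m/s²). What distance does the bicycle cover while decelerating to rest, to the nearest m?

26 km/h ÷ 3.6 = 7.2222 m/s.
a = μg = 0.32 × 9.8 = 3.136 m/s².
Braking distance = v²/(2a) = 7.2222² / (2 × 3.136) = 52.160 / 6.272 = 8.316 m.

Braking distance ≈ 8 m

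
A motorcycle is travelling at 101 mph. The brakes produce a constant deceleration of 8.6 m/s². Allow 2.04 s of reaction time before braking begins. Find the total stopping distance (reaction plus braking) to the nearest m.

101 mph × 0.44704 = 45.1510 m/s.
Reaction distance = v·t_r = 45.1510 × 2.04 = 92.108 m.
Braking distance = v²/(2a) = 45.1510² / (2 × 8.600) = 2038.613 / 17.200 = 118.524 m.
Total = 92.108 + 118.524 = 210.632 m.

Total stopping distance ≈ 211 m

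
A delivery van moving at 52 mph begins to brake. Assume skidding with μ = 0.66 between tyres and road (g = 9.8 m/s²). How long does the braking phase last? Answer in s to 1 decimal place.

Braking time ≈ 3.6 s

52 mph × 0.44704 = 23.2461 m/s.
a = μg = 0.66 × 9.8 = 6.468 m/s².
Braking time = v/a = 23.2461 / 6.468 = 3.594 s.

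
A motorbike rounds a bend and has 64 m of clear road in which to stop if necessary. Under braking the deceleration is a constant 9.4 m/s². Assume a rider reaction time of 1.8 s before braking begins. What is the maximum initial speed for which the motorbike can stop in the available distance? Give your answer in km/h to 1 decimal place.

Maximum speed ≈ 78.0 km/h

Stopping distance: v·t_r + v²/(2a) = 64 with t_r = 1.8 s and a = 9.400 m/s².
So v² + 33.840 v − 1203.20 = 0.
Positive root: v = −a·t_r + √((a·t_r)² + 2a·d) = −16.920 + √(286.286 + 1203.20) = 21.6739 m/s.
21.6739 m/s × 3.6 = 78.026 km/h.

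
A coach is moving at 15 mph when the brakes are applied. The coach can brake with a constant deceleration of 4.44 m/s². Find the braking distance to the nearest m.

Braking distance ≈ 5 m

15 mph × 0.44704 = 6.7056 m/s.
Braking distance = v²/(2a) = 6.7056² / (2 × 4.440) = 44.965 / 8.880 = 5.064 m.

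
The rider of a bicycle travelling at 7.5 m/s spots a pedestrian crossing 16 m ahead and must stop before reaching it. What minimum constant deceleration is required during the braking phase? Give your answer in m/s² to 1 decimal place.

Required deceleration ≈ 1.8 m/s²

v² = 2a·d ⇒ a = v²/(2d) = 7.5000² / (2 × 16.000) = 56.250 / 32.000 = 1.7578 m/s².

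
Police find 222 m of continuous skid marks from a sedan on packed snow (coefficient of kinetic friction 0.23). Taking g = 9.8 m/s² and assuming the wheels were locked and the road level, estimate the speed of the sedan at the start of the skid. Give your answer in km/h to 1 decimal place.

Initial speed ≈ 113.9 km/h

Deceleration a = μg = 0.23 × 9.8 = 2.254 m/s².
v = √(2a·d) = √(2 × 2.254 × 222) = √1000.776 = 31.6350 m/s.
= 31.6350 × 3.6 = 113.886 km/h.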